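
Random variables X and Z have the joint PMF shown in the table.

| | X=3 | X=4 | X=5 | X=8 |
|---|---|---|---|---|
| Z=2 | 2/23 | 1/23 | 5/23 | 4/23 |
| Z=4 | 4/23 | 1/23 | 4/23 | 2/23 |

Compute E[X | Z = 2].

67/12

P(Z = 2) = 12/23.
Summing X·P(X=x,Z=y) over the conditioning event gives 67/23.
E[X | Z = 2] = (67/23) / (12/23) = 67/12.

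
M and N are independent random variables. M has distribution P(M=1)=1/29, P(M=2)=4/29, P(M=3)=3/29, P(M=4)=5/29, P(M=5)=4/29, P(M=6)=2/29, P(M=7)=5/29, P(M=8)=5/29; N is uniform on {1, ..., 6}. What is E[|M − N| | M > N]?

P(M > N) = 37/58.
Summing |M−N|·P(x,y) over outcomes with M > N gives 353/174.
E[|M − N| | M > N] = (353/174) / (37/58) = 353/111.

353/111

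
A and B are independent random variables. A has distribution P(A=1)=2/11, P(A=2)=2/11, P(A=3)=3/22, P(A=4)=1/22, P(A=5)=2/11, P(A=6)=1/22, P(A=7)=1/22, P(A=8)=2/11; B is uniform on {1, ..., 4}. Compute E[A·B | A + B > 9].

361/15

P(A + B > 9) = 15/88.
Summing AB·P(x,y) over outcomes with A + B > 9 gives 361/88.
E[A·B | A + B > 9] = (361/88) / (15/88) = 361/15.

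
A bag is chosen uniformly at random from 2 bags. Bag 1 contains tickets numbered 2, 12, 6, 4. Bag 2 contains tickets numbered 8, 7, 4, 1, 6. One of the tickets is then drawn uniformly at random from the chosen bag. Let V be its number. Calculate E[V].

E[V | bag 1] = (2+12+6+4)/4 = 6.
E[V | bag 2] = (8+7+4+1+6)/5 = 26/5.
E[V] = (1/2)·(6) + (1/2)·(26/5) = 28/5.

28/5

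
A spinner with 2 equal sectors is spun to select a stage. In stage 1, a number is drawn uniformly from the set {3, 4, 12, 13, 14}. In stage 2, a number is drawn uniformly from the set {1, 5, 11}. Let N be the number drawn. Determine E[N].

223/30

E[N | stage 1] = (3+4+12+13+14)/5 = 46/5.
E[N | stage 2] = (1+5+11)/3 = 17/3.
By the law of total expectation,
E[N] = (1/2)·(46/5) + (1/2)·(17/3) = 223/30.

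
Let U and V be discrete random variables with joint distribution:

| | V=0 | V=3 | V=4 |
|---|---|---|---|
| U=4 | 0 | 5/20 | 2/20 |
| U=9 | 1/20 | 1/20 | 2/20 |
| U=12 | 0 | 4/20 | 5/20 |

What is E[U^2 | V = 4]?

914/9

P(V = 4) = 9/20.
Σ U^2·P over the event = 16·(2/20) + 81·(2/20) + 144·(5/20) = 457/10.
E[U^2 | V = 4] = (457/10) / (9/20) = 914/9.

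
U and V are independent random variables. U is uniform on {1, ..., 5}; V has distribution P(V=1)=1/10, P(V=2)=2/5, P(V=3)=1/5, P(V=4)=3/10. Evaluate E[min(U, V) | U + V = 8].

P(U + V = 8) = 1/10.
Summing min(U,V)·P(x,y) over outcomes with U + V = 8 gives 9/25.
E[min(U, V) | U + V = 8] = (9/25) / (1/10) = 18/5.

18/5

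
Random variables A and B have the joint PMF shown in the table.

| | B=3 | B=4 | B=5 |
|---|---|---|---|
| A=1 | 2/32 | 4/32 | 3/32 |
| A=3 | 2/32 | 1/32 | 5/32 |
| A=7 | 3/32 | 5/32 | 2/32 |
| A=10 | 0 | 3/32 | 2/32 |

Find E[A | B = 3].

29/7

P(B = 3) = 7/32.
Σ A·P over the event = 1·(2/32) + 3·(2/32) + 7·(3/32) = 29/32.
E[A | B = 3] = (29/32) / (7/32) = 29/7.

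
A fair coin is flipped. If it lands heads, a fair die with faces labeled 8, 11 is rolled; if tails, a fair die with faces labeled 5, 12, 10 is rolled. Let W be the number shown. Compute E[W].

E[W | heads] = (8+11)/2 = 19/2.
E[W | tails] = (5+12+10)/3 = 9.
E[W] = (1/2)·(19/2) + (1/2)·(9) = 37/4.

37/4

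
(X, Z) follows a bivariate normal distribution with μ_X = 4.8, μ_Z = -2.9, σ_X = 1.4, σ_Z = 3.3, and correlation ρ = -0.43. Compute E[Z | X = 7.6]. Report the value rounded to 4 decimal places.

For a bivariate normal, E[Z | X=x] = μ_Z + ρ·(σ_Z/σ_X)·(x − μ_X).
E[Z | X=7.6] = -2.9 + (-0.43)·(3.3/1.4)·(7.6 − (4.8)) = -2.9 + (-1.01357)·(2.8) = -5.7380.

-5.7380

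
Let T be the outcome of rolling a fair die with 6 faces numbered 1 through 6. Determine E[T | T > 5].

Given T > 5, T is equally likely to be any of {6}.
E[T | T > 5] = (6) / 1 = 6.

6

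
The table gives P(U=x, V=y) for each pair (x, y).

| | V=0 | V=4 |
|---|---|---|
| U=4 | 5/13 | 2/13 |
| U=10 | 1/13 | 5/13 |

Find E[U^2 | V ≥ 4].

76

P(V ≥ 4) = 7/13.
Σ U^2·P over the event = 16·(2/13) + 100·(5/13) = 532/13.
E[U^2 | V ≥ 4] = (532/13) / (7/13) = 76.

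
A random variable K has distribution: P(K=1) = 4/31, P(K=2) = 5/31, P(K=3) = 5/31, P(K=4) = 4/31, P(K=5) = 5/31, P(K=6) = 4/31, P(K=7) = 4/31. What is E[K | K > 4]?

P(K > 4) = 13/31.
Σ over the event: 5·5/31 + 6·4/31 + 7·4/31 = 77/31.
E[K | K > 4] = (77/31) / (13/31) = 77/13.

77/13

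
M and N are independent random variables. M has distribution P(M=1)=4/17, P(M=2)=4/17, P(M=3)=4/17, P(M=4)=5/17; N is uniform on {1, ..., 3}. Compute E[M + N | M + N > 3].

P(M + N > 3) = 13/17.
Summing (M+N)·P(x,y) over outcomes with M + N > 3 gives 202/51.
E[M + N | M + N > 3] = (202/51) / (13/17) = 202/39.

202/39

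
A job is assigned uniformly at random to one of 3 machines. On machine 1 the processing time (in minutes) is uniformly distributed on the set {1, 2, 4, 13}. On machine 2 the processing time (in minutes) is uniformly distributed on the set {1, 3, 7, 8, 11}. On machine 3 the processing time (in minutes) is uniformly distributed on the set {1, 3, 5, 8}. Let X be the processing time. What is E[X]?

E[X | machine 1] = (1+2+4+13)/4 = 5.
E[X | machine 2] = (1+3+7+8+11)/5 = 6.
E[X | machine 3] = (1+3+5+8)/4 = 17/4.
E[X] = (1/3)·(5) + (1/3)·(6) + (1/3)·(17/4) = 61/12.

61/12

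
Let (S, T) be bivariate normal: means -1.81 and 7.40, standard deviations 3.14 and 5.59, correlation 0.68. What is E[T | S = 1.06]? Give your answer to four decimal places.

E[T | S=x] = μ_T + ρ(σ_T/σ_S)(x − μ_S) for jointly normal variables.
E[T | S=1.06] = 7.40 + (0.68)·(5.59/3.14)·(1.06 − (-1.81)) = 7.40 + (1.21057)·(2.87) = 10.8743.

10.8743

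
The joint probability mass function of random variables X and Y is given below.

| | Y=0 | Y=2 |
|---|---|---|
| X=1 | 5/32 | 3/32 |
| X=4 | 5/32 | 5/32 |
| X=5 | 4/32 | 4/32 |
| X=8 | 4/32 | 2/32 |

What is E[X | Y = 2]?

59/14

P(Y = 2) = 7/16.
Σ X·P over the event = 1·(3/32) + 4·(5/32) + 5·(4/32) + 8·(2/32) = 59/32.
E[X | Y = 2] = (59/32) / (7/16) = 59/14.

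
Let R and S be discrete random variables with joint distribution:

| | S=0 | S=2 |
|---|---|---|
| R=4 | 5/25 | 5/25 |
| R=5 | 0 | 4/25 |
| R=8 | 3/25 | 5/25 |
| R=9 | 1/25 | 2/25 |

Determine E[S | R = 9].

4/3

P(R = 9) = 3/25.
Σ S·P over the event = 0·(1/25) + 2·(2/25) = 4/25.
E[S | R = 9] = (4/25) / (3/25) = 4/3.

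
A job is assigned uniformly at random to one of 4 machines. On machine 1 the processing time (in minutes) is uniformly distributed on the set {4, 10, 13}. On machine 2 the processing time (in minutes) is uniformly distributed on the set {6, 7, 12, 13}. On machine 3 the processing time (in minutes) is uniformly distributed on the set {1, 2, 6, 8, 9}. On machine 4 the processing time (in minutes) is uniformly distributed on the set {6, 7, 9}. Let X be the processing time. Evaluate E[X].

931/120

E[X | machine 1] = (4+10+13)/3 = 9.
E[X | machine 2] = (6+7+12+13)/4 = 19/2.
E[X | machine 3] = (1+2+6+8+9)/5 = 26/5.
E[X | machine 4] = (6+7+9)/3 = 22/3.
E[X] = (1/4)·(9) + (1/4)·(19/2) + (1/4)·(26/5) + (1/4)·(22/3) = 931/120.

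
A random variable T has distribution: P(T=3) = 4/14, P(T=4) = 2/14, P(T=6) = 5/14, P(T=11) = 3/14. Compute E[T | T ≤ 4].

10/3

P(T ≤ 4) = 3/7.
Σ over the event: 3·2/7 + 4·1/7 = 10/7.
E[T | T ≤ 4] = (10/7) / (3/7) = 10/3.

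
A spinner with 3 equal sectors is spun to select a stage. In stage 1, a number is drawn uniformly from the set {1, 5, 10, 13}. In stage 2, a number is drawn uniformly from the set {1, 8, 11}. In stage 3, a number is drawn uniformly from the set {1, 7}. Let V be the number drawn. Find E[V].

E[V | stage 1] = (1+5+10+13)/4 = 29/4.
E[V | stage 2] = (1+8+11)/3 = 20/3.
E[V | stage 3] = (1+7)/2 = 4.
By the law of total expectation,
E[V] = (1/3)·(29/4) + (1/3)·(20/3) + (1/3)·(4) = 215/36.

215/36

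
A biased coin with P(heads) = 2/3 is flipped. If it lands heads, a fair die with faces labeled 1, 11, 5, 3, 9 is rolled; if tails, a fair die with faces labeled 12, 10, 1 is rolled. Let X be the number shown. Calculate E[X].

289/45

E[X | heads] = (1+11+5+3+9)/5 = 29/5.
E[X | tails] = (12+10+1)/3 = 23/3.
By the law of total expectation,
E[X] = (2/3)·(29/5) + (1/3)·(23/3) = 289/45.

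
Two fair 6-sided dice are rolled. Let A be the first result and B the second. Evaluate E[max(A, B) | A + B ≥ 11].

Outcomes with A + B ≥ 11: (5,6), (6,5), (6,6), each with probability 1/36.
E[max(A, B) | A + B ≥ 11] = (6 + 6 + 6) / 3 = 6.

6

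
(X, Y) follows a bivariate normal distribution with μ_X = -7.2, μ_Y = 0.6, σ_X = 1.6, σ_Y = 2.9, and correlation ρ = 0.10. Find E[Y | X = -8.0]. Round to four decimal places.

0.4550

E[Y | X=x] = μ_Y + ρ(σ_Y/σ_X)(x − μ_X) for jointly normal variables.
E[Y | X=-8.0] = 0.6 + (0.10)·(2.9/1.6)·(-8.0 − (-7.2)) = 0.6 + (0.18125)·(-0.8) = 0.4550.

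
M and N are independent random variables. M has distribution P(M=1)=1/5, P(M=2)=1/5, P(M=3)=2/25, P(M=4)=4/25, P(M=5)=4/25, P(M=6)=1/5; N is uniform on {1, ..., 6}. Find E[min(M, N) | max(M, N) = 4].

61/28

P(max(M, N) = 4) = 14/75.
Summing min(M,N)·P(x,y) over outcomes with max(M, N) = 4 gives 61/150.
E[min(M, N) | max(M, N) = 4] = (61/150) / (14/75) = 61/28.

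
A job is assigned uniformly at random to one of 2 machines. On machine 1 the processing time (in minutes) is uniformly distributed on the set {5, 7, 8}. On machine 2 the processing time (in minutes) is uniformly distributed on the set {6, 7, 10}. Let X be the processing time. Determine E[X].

43/6

E[X | machine 1] = (5+7+8)/3 = 20/3.
E[X | machine 2] = (6+7+10)/3 = 23/3.
By the law of total expectation,
E[X] = (1/2)·(20/3) + (1/2)·(23/3) = 43/6.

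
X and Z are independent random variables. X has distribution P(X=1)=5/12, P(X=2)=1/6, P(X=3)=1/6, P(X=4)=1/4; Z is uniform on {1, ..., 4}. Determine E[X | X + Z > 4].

79/27

P(X + Z > 4) = 9/16.
Summing X·P(x,y) over outcomes with X + Z > 4 gives 79/48.
E[X | X + Z > 4] = (79/48) / (9/16) = 79/27.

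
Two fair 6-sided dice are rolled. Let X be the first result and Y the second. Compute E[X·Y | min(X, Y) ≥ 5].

121/4

P(min(X, Y) ≥ 5) = 1/9.
Summing XY·P(x,y) over outcomes with min(X, Y) ≥ 5 gives 121/36.
E[X·Y | min(X, Y) ≥ 5] = (121/36) / (1/9) = 121/4.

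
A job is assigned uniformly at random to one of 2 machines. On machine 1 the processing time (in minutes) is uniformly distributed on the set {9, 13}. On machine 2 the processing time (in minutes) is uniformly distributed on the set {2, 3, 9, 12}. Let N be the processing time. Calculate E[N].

35/4

E[N | machine 1] = (9+13)/2 = 11.
E[N | machine 2] = (2+3+9+12)/4 = 13/2.
By the law of total expectation,
E[N] = (1/2)·(11) + (1/2)·(13/2) = 35/4.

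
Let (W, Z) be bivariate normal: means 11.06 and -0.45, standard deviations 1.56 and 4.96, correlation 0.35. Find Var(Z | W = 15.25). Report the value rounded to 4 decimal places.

21.5879

The conditional variance in a bivariate normal is σ_Z²(1 − ρ²), independent of x.
Var(Z | W=15.25) = (4.96)²·(1 − (0.35)²) = 24.6016·0.8775 = 21.5879.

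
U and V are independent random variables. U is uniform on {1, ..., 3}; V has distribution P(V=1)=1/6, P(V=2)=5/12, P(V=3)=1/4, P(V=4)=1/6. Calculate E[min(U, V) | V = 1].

P(V = 1) = 1/6.
Summing min(U,V)·P(x,y) over outcomes with V = 1 gives 1/6.
E[min(U, V) | V = 1] = (1/6) / (1/6) = 1.

1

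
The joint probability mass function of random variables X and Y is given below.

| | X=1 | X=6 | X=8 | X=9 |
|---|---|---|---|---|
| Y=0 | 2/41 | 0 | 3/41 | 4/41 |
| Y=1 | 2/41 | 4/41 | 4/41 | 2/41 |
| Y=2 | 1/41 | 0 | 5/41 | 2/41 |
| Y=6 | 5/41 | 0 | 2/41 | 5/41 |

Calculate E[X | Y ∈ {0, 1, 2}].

P(Y ∈ {0, 1, 2}) = 29/41.
Summing X·P(X=x,Y=y) over the conditioning event gives 197/41.
E[X | Y ∈ {0, 1, 2}] = (197/41) / (29/41) = 197/29.

197/29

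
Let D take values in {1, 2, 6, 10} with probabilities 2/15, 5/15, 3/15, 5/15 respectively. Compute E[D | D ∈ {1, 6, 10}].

P(D ∈ {1, 6, 10}) = 2/3.
Σ over the event: 1·2/15 + 6·1/5 + 10·1/3 = 14/3.
E[D | D ∈ {1, 6, 10}] = (14/3) / (2/3) = 7.

7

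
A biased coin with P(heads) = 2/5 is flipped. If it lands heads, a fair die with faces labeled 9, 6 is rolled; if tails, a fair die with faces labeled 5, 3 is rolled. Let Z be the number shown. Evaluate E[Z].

E[Z | heads] = (9+6)/2 = 15/2.
E[Z | tails] = (5+3)/2 = 4.
E[Z] = (2/5)·(15/2) + (3/5)·(4) = 27/5.

27/5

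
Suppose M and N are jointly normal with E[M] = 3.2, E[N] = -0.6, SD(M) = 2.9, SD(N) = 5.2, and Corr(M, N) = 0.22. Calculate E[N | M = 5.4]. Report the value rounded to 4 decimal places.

0.2679

For a bivariate normal, E[N | M=x] = μ_N + ρ·(σ_N/σ_M)·(x − μ_M).
E[N | M=5.4] = -0.6 + (0.22)·(5.2/2.9)·(5.4 − (3.2)) = -0.6 + (0.39448)·(2.2) = 0.2679.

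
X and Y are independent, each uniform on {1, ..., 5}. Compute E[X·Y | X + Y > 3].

10

P(X + Y > 3) = 22/25.
Summing XY·P(x,y) over outcomes with X + Y > 3 gives 44/5.
E[X·Y | X + Y > 3] = (44/5) / (22/25) = 10.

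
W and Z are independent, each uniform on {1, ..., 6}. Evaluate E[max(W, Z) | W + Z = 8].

Outcomes with W + Z = 8: (2,6), (3,5), (4,4), (5,3), (6,2), each with probability 1/36.
E[max(W, Z) | W + Z = 8] = (6 + 5 + 4 + 5 + 6) / 5 = 26/5.

26/5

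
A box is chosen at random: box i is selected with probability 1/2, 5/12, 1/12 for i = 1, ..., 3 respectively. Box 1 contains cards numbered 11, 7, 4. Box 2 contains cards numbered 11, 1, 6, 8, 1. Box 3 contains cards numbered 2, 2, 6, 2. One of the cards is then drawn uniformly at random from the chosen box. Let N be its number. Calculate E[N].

E[N | box 1] = (11+7+4)/3 = 22/3.
E[N | box 2] = (11+1+6+8+1)/5 = 27/5.
E[N | box 3] = (2+2+6+2)/4 = 3.
E[N] = (1/2)·(22/3) + (5/12)·(27/5) + (1/12)·(3) = 37/6.

37/6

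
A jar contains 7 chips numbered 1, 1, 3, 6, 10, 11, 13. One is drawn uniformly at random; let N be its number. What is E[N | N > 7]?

34/3

P(N > 7) = 3/7.
Σ over the event: 10·1/7 + 11·1/7 + 13·1/7 = 34/7.
E[N | N > 7] = (34/7) / (3/7) = 34/3.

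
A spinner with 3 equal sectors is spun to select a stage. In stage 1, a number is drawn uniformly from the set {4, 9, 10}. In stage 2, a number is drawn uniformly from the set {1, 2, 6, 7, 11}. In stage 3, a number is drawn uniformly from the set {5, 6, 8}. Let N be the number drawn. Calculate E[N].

E[N | stage 1] = (4+9+10)/3 = 23/3.
E[N | stage 2] = (1+2+6+7+11)/5 = 27/5.
E[N | stage 3] = (5+6+8)/3 = 19/3.
E[N] = (1/3)·(23/3) + (1/3)·(27/5) + (1/3)·(19/3) = 97/15.

97/15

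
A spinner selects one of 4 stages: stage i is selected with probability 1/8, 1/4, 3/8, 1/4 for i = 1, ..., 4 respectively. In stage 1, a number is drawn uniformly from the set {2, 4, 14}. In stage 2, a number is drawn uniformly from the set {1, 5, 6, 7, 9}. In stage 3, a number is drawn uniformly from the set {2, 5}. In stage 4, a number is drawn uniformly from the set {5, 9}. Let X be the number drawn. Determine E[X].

1271/240

E[X | stage 1] = (2+4+14)/3 = 20/3.
E[X | stage 2] = (1+5+6+7+9)/5 = 28/5.
E[X | stage 3] = (2+5)/2 = 7/2.
E[X | stage 4] = (5+9)/2 = 7.
By the law of total expectation,
E[X] = (1/8)·(20/3) + (1/4)·(28/5) + (3/8)·(7/2) + (1/4)·(7) = 1271/240.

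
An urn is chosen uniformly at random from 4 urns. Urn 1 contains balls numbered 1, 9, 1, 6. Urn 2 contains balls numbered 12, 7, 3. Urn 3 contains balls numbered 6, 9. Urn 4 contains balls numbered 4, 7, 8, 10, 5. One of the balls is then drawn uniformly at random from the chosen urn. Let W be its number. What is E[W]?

E[W | urn 1] = (1+9+1+6)/4 = 17/4.
E[W | urn 2] = (12+7+3)/3 = 22/3.
E[W | urn 3] = (6+9)/2 = 15/2.
E[W | urn 4] = (4+7+8+10+5)/5 = 34/5.
By the law of total expectation,
E[W] = (1/4)·(17/4) + (1/4)·(22/3) + (1/4)·(15/2) + (1/4)·(34/5) = 1553/240.

1553/240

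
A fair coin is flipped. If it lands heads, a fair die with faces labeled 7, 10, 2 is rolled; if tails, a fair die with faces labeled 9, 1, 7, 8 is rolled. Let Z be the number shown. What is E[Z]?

E[Z | heads] = (7+10+2)/3 = 19/3.
E[Z | tails] = (9+1+7+8)/4 = 25/4.
E[Z] = (1/2)·(19/3) + (1/2)·(25/4) = 151/24.

151/24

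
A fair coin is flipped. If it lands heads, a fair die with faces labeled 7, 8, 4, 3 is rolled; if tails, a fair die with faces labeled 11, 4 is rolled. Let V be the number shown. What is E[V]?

E[V | heads] = (7+8+4+3)/4 = 11/2.
E[V | tails] = (11+4)/2 = 15/2.
By the law of total expectation,
E[V] = (1/2)·(11/2) + (1/2)·(15/2) = 13/2.

13/2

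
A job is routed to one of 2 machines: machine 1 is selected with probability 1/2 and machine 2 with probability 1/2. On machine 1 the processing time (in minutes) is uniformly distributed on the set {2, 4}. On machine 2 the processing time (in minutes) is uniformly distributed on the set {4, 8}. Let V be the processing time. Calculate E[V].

9/2

E[V | machine 1] = (2+4)/2 = 3.
E[V | machine 2] = (4+8)/2 = 6.
By the law of total expectation,
E[V] = (1/2)·(3) + (1/2)·(6) = 9/2.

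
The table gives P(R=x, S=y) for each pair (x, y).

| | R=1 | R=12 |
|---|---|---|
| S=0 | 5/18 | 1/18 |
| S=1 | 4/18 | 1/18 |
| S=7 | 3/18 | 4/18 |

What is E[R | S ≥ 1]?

67/12

P(S ≥ 1) = 2/3.
Summing R·P(R=x,S=y) over the conditioning event gives 67/18.
E[R | S ≥ 1] = (67/18) / (2/3) = 67/12.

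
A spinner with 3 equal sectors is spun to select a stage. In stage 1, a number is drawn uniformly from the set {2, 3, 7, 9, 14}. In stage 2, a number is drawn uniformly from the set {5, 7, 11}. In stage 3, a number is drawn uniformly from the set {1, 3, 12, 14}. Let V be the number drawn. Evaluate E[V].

E[V | stage 1] = (2+3+7+9+14)/5 = 7.
E[V | stage 2] = (5+7+11)/3 = 23/3.
E[V | stage 3] = (1+3+12+14)/4 = 15/2.
E[V] = (1/3)·(7) + (1/3)·(23/3) + (1/3)·(15/2) = 133/18.

133/18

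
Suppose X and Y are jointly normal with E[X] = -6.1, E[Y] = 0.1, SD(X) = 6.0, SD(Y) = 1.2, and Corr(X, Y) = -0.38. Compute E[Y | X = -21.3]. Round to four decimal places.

1.2552

For a bivariate normal, E[Y | X=x] = μ_Y + ρ·(σ_Y/σ_X)·(x − μ_X).
E[Y | X=-21.3] = 0.1 + (-0.38)·(1.2/6.0)·(-21.3 − (-6.1)) = 0.1 + (-0.076)·(-15.2) = 1.2552.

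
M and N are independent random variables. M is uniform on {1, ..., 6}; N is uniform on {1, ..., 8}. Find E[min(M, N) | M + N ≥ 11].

49/10

P(M + N ≥ 11) = 5/24.
Summing min(M,N)·P(x,y) over outcomes with M + N ≥ 11 gives 49/48.
E[min(M, N) | M + N ≥ 11] = (49/48) / (5/24) = 49/10.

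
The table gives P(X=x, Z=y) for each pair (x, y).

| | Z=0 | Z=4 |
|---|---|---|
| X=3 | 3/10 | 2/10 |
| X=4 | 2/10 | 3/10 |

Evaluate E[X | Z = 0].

P(Z = 0) = 1/2.
Σ X·P over the event = 3·(3/10) + 4·(2/10) = 17/10.
E[X | Z = 0] = (17/10) / (1/2) = 17/5.

17/5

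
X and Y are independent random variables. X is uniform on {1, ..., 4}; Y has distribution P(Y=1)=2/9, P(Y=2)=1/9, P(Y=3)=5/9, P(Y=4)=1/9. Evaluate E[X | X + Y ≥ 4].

P(X + Y ≥ 4) = 31/36.
Summing X·P(x,y) over outcomes with X + Y ≥ 4 gives 83/36.
E[X | X + Y ≥ 4] = (83/36) / (31/36) = 83/31.

83/31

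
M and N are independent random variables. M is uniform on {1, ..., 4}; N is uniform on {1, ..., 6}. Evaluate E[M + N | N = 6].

Outcomes with N = 6: (1,6), (2,6), (3,6), (4,6), each with probability 1/24.
E[M + N | N = 6] = (7 + 8 + 9 + 10) / 4 = 17/2.

17/2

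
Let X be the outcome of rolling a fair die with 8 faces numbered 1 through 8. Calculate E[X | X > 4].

13/2

Given X > 4, X is equally likely to be any of {5, 6, 7, 8}.
E[X | X > 4] = (5 + 6 + 7 + 8) / 4 = 13/2.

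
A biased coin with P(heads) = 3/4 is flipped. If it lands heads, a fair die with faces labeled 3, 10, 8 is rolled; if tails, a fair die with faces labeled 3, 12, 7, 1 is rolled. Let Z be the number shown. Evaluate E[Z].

E[Z | heads] = (3+10+8)/3 = 7.
E[Z | tails] = (3+12+7+1)/4 = 23/4.
E[Z] = (3/4)·(7) + (1/4)·(23/4) = 107/16.

107/16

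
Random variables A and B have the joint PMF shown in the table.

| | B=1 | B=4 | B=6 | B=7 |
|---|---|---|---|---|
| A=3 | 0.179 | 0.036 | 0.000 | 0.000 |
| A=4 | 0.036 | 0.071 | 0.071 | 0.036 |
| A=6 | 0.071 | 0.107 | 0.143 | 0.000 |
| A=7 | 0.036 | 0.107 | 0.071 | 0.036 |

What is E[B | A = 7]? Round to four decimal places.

4.5680

P(A = 7) = 0.250.
Σ B·P over the event = 1·(0.036) + 4·(0.107) + 6·(0.071) + 7·(0.036) = 1.142.
E[B | A = 7] = (1.142) / (0.250) = 4.5680.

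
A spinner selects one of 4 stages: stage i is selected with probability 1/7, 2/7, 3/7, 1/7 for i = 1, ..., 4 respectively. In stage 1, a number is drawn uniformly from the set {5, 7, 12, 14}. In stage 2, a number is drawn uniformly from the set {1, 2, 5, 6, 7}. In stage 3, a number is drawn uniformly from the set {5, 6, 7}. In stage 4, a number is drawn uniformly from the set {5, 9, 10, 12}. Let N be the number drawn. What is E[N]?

449/70

E[N | stage 1] = (5+7+12+14)/4 = 19/2.
E[N | stage 2] = (1+2+5+6+7)/5 = 21/5.
E[N | stage 3] = (5+6+7)/3 = 6.
E[N | stage 4] = (5+9+10+12)/4 = 9.
E[N] = (1/7)·(19/2) + (2/7)·(21/5) + (3/7)·(6) + (1/7)·(9) = 449/70.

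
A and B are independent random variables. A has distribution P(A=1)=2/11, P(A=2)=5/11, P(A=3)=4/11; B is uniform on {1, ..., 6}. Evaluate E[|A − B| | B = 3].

9/11

P(B = 3) = 1/6.
Summing |A−B|·P(x,y) over outcomes with B = 3 gives 3/22.
E[|A − B| | B = 3] = (3/22) / (1/6) = 9/11.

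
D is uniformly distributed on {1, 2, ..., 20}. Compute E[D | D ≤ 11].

Given D ≤ 11, D is equally likely to be any of {1, 2, 3, 4, 5, 6, 7, 8, 9, 10, 11}.
E[D | D ≤ 11] = (1 + 2 + 3 + 4 + 5 + 6 + 7 + 8 + 9 + 10 + 11) / 11 = 6.

6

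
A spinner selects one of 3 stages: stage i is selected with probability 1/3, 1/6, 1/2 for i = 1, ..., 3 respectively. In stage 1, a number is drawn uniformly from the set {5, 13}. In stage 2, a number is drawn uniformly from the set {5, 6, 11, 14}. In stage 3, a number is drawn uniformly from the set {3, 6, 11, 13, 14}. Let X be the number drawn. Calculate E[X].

E[X | stage 1] = (5+13)/2 = 9.
E[X | stage 2] = (5+6+11+14)/4 = 9.
E[X | stage 3] = (3+6+11+13+14)/5 = 47/5.
E[X] = (1/3)·(9) + (1/6)·(9) + (1/2)·(47/5) = 46/5.

46/5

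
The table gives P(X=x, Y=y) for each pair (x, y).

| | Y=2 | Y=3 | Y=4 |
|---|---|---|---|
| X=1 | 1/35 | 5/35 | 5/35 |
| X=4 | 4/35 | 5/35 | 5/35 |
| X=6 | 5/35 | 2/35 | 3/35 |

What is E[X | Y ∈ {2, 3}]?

42/11

P(Y ∈ {2, 3}) = 22/35.
Σ X·P over the event = 1·(1/35) + 1·(5/35) + 4·(4/35) + 4·(5/35) + 6·(5/35) + 6·(2/35) = 12/5.
E[X | Y ∈ {2, 3}] = (12/5) / (22/35) = 42/11.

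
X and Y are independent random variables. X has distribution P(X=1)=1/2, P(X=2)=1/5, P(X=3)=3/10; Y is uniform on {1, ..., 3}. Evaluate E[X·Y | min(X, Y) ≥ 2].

P(min(X, Y) ≥ 2) = 1/3.
Summing XY·P(x,y) over outcomes with min(X, Y) ≥ 2 gives 13/6.
E[X·Y | min(X, Y) ≥ 2] = (13/6) / (1/3) = 13/2.

13/2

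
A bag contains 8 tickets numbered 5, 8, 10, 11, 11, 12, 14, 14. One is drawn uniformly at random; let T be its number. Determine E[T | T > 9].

P(T > 9) = 3/4.
Σ over the event: 10·1/8 + 11·1/4 + 12·1/8 + 14·1/4 = 9.
E[T | T > 9] = (9) / (3/4) = 12.

12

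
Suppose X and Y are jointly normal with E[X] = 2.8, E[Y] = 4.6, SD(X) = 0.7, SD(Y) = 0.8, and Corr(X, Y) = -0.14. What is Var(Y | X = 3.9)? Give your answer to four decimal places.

0.6275

Var(Y | X=x) = (1 − ρ²)·σ_Y².
Var(Y | X=3.9) = (0.8)²·(1 − (-0.14)²) = 0.64·0.9804 = 0.6275.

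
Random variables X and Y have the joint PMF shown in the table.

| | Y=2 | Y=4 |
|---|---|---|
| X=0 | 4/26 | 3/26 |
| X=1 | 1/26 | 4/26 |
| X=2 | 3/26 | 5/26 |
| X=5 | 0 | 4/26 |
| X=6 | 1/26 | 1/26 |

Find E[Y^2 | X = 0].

64/7

P(X = 0) = 7/26.
Σ Y^2·P over the event = 4·(4/26) + 16·(3/26) = 32/13.
E[Y^2 | X = 0] = (32/13) / (7/26) = 64/7.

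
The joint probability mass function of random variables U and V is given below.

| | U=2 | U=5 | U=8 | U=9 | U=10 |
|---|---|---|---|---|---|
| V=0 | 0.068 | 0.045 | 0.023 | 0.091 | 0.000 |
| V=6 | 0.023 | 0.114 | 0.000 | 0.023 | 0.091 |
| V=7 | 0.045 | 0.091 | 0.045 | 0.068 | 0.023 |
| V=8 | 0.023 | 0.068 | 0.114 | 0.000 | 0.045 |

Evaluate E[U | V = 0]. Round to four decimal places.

P(V = 0) = 0.227.
Summing U·P(U=x,V=y) over the conditioning event gives 1.364.
E[U | V = 0] = (1.364) / (0.227) = 6.0088.

6.0088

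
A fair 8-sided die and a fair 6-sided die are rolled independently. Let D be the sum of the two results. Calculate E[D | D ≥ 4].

P(D ≥ 4) = 15/16.
E[D | D ≥ 4] = (47/6) / (15/16) = 376/45.

376/45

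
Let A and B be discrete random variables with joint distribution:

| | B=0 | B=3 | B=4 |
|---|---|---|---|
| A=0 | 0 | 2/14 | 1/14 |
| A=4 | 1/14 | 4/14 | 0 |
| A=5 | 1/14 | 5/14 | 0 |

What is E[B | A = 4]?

P(A = 4) = 5/14.
Σ B·P over the event = 0·(1/14) + 3·(4/14) = 6/7.
E[B | A = 4] = (6/7) / (5/14) = 12/5.

12/5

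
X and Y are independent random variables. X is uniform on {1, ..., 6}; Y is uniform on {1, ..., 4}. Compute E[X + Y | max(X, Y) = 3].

Outcomes with max(X, Y) = 3: (1,3), (2,3), (3,1), (3,2), (3,3), each with probability 1/24.
E[X + Y | max(X, Y) = 3] = (4 + 5 + 4 + 5 + 6) / 5 = 24/5.

24/5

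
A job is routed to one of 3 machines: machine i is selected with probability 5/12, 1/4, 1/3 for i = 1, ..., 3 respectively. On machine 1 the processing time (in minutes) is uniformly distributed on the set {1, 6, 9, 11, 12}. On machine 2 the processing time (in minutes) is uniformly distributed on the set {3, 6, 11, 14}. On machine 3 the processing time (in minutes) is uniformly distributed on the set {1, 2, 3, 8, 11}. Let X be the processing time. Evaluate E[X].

E[X | machine 1] = (1+6+9+11+12)/5 = 39/5.
E[X | machine 2] = (3+6+11+14)/4 = 17/2.
E[X | machine 3] = (1+2+3+8+11)/5 = 5.
By the law of total expectation,
E[X] = (5/12)·(39/5) + (1/4)·(17/2) + (1/3)·(5) = 169/24.

169/24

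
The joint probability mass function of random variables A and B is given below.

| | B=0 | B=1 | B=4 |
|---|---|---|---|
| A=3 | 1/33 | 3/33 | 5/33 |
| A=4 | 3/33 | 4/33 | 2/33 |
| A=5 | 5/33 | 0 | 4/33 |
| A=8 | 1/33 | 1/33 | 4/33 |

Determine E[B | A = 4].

P(A = 4) = 3/11.
Σ B·P over the event = 0·(3/33) + 1·(4/33) + 4·(2/33) = 4/11.
E[B | A = 4] = (4/11) / (3/11) = 4/3.

4/3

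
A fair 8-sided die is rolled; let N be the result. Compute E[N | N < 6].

3

Given N < 6, N is equally likely to be any of {1, 2, 3, 4, 5}.
E[N | N < 6] = (1 + 2 + 3 + 4 + 5) / 5 = 3.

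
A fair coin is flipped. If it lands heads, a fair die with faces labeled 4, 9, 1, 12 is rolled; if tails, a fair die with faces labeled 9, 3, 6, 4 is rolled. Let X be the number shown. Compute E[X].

E[X | heads] = (4+9+1+12)/4 = 13/2.
E[X | tails] = (9+3+6+4)/4 = 11/2.
By the law of total expectation,
E[X] = (1/2)·(13/2) + (1/2)·(11/2) = 6.

6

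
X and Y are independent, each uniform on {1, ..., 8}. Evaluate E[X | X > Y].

P(X > Y) = 7/16.
Summing X·P(x,y) over outcomes with X > Y gives 21/8.
E[X | X > Y] = (21/8) / (7/16) = 6.

6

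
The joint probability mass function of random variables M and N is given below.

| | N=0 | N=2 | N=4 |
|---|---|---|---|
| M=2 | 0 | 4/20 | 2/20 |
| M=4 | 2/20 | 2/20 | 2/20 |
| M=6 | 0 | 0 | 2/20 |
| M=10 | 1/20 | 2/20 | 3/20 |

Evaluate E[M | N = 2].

9/2

P(N = 2) = 2/5.
Σ M·P over the event = 2·(4/20) + 4·(2/20) + 10·(2/20) = 9/5.
E[M | N = 2] = (9/5) / (2/5) = 9/2.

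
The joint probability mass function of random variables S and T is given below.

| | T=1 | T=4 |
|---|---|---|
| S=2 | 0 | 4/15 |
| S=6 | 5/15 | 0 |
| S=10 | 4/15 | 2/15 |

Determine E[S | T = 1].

70/9

P(T = 1) = 3/5.
Σ S·P over the event = 6·(5/15) + 10·(4/15) = 14/3.
E[S | T = 1] = (14/3) / (3/5) = 70/9.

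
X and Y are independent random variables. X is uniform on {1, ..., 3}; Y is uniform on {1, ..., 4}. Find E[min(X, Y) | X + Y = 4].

4/3

P(X + Y = 4) = 1/4.
Summing min(X,Y)·P(x,y) over outcomes with X + Y = 4 gives 1/3.
E[min(X, Y) | X + Y = 4] = (1/3) / (1/4) = 4/3.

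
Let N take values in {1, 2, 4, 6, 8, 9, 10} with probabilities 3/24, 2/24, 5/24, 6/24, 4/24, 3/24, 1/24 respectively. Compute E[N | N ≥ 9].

P(N ≥ 9) = 1/6.
Σ over the event: 9·1/8 + 10·1/24 = 37/24.
E[N | N ≥ 9] = (37/24) / (1/6) = 37/4.

37/4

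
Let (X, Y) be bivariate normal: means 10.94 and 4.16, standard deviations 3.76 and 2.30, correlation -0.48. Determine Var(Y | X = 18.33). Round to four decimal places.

The conditional variance in a bivariate normal is σ_Y²(1 − ρ²), independent of x.
Var(Y | X=18.33) = (2.30)²·(1 − (-0.48)²) = 5.29·0.7696 = 4.0712.

4.0712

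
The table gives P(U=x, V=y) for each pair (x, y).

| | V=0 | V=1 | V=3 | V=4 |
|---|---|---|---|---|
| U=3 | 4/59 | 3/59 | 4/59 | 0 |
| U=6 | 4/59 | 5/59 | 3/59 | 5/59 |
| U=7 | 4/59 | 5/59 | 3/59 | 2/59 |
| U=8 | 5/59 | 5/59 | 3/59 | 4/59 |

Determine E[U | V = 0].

104/17

P(V = 0) = 17/59.
Summing U·P(U=x,V=y) over the conditioning event gives 104/59.
E[U | V = 0] = (104/59) / (17/59) = 104/17.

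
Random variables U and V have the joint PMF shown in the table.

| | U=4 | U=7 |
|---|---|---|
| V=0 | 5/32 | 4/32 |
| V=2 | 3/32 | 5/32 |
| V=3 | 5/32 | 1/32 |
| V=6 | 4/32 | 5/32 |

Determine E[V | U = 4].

P(U = 4) = 17/32.
Σ V·P over the event = 0·(5/32) + 2·(3/32) + 3·(5/32) + 6·(4/32) = 45/32.
E[V | U = 4] = (45/32) / (17/32) = 45/17.

45/17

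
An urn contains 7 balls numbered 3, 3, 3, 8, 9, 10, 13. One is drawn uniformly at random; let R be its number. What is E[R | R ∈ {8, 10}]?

9

P(R ∈ {8, 10}) = 2/7.
Σ over the event: 8·1/7 + 10·1/7 = 18/7.
E[R | R ∈ {8, 10}] = (18/7) / (2/7) = 9.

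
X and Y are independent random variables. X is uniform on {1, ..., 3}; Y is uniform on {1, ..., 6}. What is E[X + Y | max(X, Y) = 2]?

Outcomes with max(X, Y) = 2: (1,2), (2,1), (2,2), each with probability 1/18.
E[X + Y | max(X, Y) = 2] = (3 + 3 + 4) / 3 = 10/3.

10/3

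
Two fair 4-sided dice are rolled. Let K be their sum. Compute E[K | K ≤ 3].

8/3

P(K ≤ 3) = 3/16.
Σ over the event: 2·1/16 + 3·1/8 = 1/2.
E[K | K ≤ 3] = (1/2) / (3/16) = 8/3.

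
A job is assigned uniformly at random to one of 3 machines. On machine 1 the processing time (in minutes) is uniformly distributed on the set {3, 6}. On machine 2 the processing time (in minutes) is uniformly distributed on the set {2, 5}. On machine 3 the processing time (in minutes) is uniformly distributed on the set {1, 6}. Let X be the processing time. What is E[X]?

E[X | machine 1] = (3+6)/2 = 9/2.
E[X | machine 2] = (2+5)/2 = 7/2.
E[X | machine 3] = (1+6)/2 = 7/2.
E[X] = (1/3)·(9/2) + (1/3)·(7/2) + (1/3)·(7/2) = 23/6.

23/6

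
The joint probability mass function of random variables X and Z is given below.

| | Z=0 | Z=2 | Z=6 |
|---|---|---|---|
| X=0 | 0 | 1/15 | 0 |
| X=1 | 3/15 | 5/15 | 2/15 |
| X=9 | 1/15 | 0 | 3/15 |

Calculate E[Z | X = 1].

P(X = 1) = 2/3.
Σ Z·P over the event = 0·(3/15) + 2·(5/15) + 6·(2/15) = 22/15.
E[Z | X = 1] = (22/15) / (2/3) = 11/5.

11/5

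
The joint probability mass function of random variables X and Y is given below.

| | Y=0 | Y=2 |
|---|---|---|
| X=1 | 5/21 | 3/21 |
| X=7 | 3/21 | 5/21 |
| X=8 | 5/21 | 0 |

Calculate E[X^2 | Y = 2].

31

P(Y = 2) = 8/21.
Σ X^2·P over the event = 1·(3/21) + 49·(5/21) = 248/21.
E[X^2 | Y = 2] = (248/21) / (8/21) = 31.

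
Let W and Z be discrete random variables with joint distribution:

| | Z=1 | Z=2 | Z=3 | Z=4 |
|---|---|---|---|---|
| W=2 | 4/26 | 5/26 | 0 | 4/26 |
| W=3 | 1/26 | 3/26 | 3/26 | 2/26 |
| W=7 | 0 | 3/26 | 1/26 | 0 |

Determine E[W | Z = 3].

P(Z = 3) = 2/13.
Σ W·P over the event = 3·(3/26) + 7·(1/26) = 8/13.
E[W | Z = 3] = (8/13) / (2/13) = 4.

4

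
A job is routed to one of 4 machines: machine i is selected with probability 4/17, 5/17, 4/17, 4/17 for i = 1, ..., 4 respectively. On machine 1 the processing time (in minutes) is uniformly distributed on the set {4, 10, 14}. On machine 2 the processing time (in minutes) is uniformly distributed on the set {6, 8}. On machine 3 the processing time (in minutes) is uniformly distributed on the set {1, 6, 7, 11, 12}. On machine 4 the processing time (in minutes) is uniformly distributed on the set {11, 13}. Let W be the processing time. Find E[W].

E[W | machine 1] = (4+10+14)/3 = 28/3.
E[W | machine 2] = (6+8)/2 = 7.
E[W | machine 3] = (1+6+7+11+12)/5 = 37/5.
E[W | machine 4] = (11+13)/2 = 12.
By the law of total expectation,
E[W] = (4/17)·(28/3) + (5/17)·(7) + (4/17)·(37/5) + (4/17)·(12) = 2249/255.

2249/255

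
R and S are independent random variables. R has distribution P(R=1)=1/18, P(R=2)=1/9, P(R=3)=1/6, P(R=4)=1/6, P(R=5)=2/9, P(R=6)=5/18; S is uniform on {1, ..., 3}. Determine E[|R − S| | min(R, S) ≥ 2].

P(min(R, S) ≥ 2) = 17/27.
Summing |R−S|·P(x,y) over outcomes with min(R, S) ≥ 2 gives 23/18.
E[|R − S| | min(R, S) ≥ 2] = (23/18) / (17/27) = 69/34.

69/34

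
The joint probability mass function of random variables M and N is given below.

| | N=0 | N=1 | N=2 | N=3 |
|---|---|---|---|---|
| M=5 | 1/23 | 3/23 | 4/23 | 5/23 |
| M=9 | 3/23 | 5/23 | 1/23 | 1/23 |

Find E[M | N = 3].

17/3

P(N = 3) = 6/23.
Σ M·P over the event = 5·(5/23) + 9·(1/23) = 34/23.
E[M | N = 3] = (34/23) / (6/23) = 17/3.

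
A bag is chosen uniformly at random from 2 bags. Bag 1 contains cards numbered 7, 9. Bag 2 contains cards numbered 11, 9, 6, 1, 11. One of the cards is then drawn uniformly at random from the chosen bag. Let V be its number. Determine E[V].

39/5

E[V | bag 1] = (7+9)/2 = 8.
E[V | bag 2] = (11+9+6+1+11)/5 = 38/5.
By the law of total expectation,
E[V] = (1/2)·(8) + (1/2)·(38/5) = 39/5.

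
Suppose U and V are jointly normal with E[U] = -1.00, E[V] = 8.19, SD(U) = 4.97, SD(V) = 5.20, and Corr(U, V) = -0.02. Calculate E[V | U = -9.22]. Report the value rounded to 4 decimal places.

8.3620

The regression of V on U has slope ρ·σ_V/σ_U and passes through (μ_U, μ_V).
E[V | U=-9.22] = 8.19 + (-0.02)·(5.20/4.97)·(-9.22 − (-1.00)) = 8.19 + (-0.020926)·(-8.22) = 8.3620.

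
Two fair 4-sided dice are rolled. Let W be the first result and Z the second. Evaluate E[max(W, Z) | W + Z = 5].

P(W + Z = 5) = 1/4.
Summing max(W,Z)·P(x,y) over outcomes with W + Z = 5 gives 7/8.
E[max(W, Z) | W + Z = 5] = (7/8) / (1/4) = 7/2.

7/2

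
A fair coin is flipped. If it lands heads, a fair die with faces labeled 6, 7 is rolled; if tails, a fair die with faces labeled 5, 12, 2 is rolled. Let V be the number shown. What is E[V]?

E[V | heads] = (6+7)/2 = 13/2.
E[V | tails] = (5+12+2)/3 = 19/3.
E[V] = (1/2)·(13/2) + (1/2)·(19/3) = 77/12.

77/12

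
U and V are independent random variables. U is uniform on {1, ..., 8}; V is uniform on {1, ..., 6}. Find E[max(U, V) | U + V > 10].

Outcomes with U + V > 10: (5,6), (6,5), (6,6), (7,4), (7,5), (7,6), (8,3), (8,4), (8,5), (8,6), each with probability 1/48.
E[max(U, V) | U + V > 10] = (6 + 6 + 6 + 7 + 7 + 7 + 8 + 8 + 8 + 8) / 10 = 71/10.

71/10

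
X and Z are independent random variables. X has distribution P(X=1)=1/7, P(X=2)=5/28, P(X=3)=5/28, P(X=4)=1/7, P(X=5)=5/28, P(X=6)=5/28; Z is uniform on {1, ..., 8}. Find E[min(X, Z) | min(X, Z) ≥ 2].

575/168

P(min(X, Z) ≥ 2) = 3/4.
Summing min(X,Z)·P(x,y) over outcomes with min(X, Z) ≥ 2 gives 575/224.
E[min(X, Z) | min(X, Z) ≥ 2] = (575/224) / (3/4) = 575/168.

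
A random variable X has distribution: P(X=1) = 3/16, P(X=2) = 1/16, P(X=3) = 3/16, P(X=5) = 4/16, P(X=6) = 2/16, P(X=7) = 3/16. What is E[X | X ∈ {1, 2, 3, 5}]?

P(X ∈ {1, 2, 3, 5}) = 11/16.
Σ over the event: 1·3/16 + 2·1/16 + 3·3/16 + 5·1/4 = 17/8.
E[X | X ∈ {1, 2, 3, 5}] = (17/8) / (11/16) = 34/11.

34/11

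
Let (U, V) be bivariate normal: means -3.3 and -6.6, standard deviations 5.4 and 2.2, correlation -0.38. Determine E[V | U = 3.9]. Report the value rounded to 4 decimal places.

The regression of V on U has slope ρ·σ_V/σ_U and passes through (μ_U, μ_V).
E[V | U=3.9] = -6.6 + (-0.38)·(2.2/5.4)·(3.9 − (-3.3)) = -6.6 + (-0.154815)·(7.2) = -7.7147.

-7.7147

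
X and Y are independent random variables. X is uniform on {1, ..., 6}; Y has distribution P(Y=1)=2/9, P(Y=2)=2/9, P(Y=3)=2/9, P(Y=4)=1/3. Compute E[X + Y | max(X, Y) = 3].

P(max(X, Y) = 3) = 5/27.
Summing (X+Y)·P(x,y) over outcomes with max(X, Y) = 3 gives 8/9.
E[X + Y | max(X, Y) = 3] = (8/9) / (5/27) = 24/5.

24/5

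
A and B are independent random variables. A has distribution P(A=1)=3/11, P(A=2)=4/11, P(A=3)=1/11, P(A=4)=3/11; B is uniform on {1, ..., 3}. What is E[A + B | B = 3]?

P(B = 3) = 1/3.
Summing (A+B)·P(x,y) over outcomes with B = 3 gives 59/33.
E[A + B | B = 3] = (59/33) / (1/3) = 59/11.

59/11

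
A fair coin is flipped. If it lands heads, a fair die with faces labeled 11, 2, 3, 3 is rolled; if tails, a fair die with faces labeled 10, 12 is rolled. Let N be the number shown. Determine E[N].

63/8

E[N | heads] = (11+2+3+3)/4 = 19/4.
E[N | tails] = (10+12)/2 = 11.
E[N] = (1/2)·(19/4) + (1/2)·(11) = 63/8.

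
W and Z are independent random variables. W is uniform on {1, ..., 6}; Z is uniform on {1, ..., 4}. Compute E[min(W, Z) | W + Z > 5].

37/14

P(W + Z > 5) = 7/12.
Summing min(W,Z)·P(x,y) over outcomes with W + Z > 5 gives 37/24.
E[min(W, Z) | W + Z > 5] = (37/24) / (7/12) = 37/14.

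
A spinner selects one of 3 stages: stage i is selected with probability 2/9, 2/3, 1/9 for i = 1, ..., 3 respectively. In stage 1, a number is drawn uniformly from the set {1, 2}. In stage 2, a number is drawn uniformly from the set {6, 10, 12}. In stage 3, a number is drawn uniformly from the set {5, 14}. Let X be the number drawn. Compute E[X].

E[X | stage 1] = (1+2)/2 = 3/2.
E[X | stage 2] = (6+10+12)/3 = 28/3.
E[X | stage 3] = (5+14)/2 = 19/2.
By the law of total expectation,
E[X] = (2/9)·(3/2) + (2/3)·(28/3) + (1/9)·(19/2) = 137/18.

137/18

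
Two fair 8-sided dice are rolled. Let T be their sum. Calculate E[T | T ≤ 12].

218/27

P(T ≤ 12) = 27/32.
E[T | T ≤ 12] = (109/16) / (27/32) = 218/27.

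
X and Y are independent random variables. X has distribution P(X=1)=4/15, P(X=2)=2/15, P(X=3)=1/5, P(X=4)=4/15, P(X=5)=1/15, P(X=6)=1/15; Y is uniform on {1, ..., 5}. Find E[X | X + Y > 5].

158/43

P(X + Y > 5) = 43/75.
Summing X·P(x,y) over outcomes with X + Y > 5 gives 158/75.
E[X | X + Y > 5] = (158/75) / (43/75) = 158/43.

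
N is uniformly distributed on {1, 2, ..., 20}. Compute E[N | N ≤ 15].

P(N ≤ 15) = 3/4.
E[N | N ≤ 15] = (6) / (3/4) = 8.

8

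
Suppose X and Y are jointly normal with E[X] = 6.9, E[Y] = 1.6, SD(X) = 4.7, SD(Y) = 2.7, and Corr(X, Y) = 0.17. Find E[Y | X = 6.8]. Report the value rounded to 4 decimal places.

1.5902

E[Y | X=x] = μ_Y + ρ(σ_Y/σ_X)(x − μ_X) for jointly normal variables.
E[Y | X=6.8] = 1.6 + (0.17)·(2.7/4.7)·(6.8 − (6.9)) = 1.6 + (0.09766)·(-0.1) = 1.5902.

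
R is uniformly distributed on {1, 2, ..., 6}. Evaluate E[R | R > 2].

Given R > 2, R is equally likely to be any of {3, 4, 5, 6}.
E[R | R > 2] = (3 + 4 + 5 + 6) / 4 = 9/2.

9/2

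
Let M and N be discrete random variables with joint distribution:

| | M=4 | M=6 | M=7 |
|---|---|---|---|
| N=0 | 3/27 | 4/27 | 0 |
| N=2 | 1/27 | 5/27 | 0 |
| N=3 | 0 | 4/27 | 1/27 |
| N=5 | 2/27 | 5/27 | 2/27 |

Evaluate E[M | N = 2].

17/3

P(N = 2) = 2/9.
Σ M·P over the event = 4·(1/27) + 6·(5/27) = 34/27.
E[M | N = 2] = (34/27) / (2/9) = 17/3.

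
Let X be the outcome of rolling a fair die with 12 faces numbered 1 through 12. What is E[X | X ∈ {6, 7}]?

13/2

P(X ∈ {6, 7}) = 1/6.
Σ over the event: 6·1/12 + 7·1/12 = 13/12.
E[X | X ∈ {6, 7}] = (13/12) / (1/6) = 13/2.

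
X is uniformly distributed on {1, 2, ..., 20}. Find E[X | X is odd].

Given X is odd, X is equally likely to be any of {1, 3, 5, 7, 9, 11, 13, 15, 17, 19}.
E[X | X is odd] = (1 + 3 + 5 + 7 + 9 + 11 + 13 + 15 + 17 + 19) / 10 = 10.

10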